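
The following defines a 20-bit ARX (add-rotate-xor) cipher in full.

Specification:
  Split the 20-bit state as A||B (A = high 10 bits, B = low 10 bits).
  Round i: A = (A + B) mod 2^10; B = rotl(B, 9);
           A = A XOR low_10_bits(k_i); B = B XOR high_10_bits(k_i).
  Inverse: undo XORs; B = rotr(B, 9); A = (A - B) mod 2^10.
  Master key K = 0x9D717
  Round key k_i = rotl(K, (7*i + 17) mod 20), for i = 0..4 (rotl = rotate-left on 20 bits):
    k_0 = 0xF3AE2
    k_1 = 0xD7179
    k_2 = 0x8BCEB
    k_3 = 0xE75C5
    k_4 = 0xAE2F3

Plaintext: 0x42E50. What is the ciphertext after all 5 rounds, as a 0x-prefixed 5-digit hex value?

0x01D38

s_0 = plaintext = 0x42E50
s_1 = Round(s_0, k_0) = 0x6E6E6
s_2 = Round(s_1, k_1) = 0x79A2F
s_3 = Round(s_2, k_2) = 0x3F938
s_4 = Round(s_3, k_3) = 0xFCF01
s_5 = Round(s_4, k_4) = 0x01D38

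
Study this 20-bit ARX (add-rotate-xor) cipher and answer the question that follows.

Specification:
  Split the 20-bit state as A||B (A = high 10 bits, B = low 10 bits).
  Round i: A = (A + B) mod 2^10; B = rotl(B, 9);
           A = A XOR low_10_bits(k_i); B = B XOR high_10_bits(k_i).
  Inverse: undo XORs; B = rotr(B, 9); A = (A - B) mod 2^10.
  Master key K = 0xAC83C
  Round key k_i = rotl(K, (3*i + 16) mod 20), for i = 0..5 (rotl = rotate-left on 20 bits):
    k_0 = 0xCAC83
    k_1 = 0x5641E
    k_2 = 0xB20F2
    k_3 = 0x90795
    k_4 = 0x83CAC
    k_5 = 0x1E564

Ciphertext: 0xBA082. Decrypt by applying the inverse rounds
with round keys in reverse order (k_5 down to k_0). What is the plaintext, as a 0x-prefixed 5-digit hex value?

0xA0E51

s_0 = ciphertext = 0xBA082
s_1 = InvRound(s_0, k_5) = 0x659F6
s_2 = InvRound(s_1, k_4) = 0x51FF3
s_3 = InvRound(s_2, k_3) = 0xDBB64
s_4 = InvRound(s_3, k_2) = 0x11358
s_5 = InvRound(s_4, k_1) = 0x15C03
s_6 = InvRound(s_5, k_0) = 0xA0E51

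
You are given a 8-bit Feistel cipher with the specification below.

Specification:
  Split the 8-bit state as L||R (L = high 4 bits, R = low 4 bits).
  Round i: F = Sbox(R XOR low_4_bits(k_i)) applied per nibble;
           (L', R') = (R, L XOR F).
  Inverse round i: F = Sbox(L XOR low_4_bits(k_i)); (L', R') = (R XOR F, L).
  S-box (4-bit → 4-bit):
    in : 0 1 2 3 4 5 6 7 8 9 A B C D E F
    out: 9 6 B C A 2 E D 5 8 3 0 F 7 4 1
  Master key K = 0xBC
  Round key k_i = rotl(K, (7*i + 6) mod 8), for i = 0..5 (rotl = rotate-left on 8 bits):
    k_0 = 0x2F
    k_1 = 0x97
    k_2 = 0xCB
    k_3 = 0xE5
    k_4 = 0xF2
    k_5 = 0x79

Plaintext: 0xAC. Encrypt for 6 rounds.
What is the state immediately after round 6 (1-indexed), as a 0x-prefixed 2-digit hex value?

s_0 = plaintext = 0xAC
s_1 = Round(s_0, k_0) = 0xC6
s_2 = Round(s_1, k_1) = 0x6A
s_3 = Round(s_2, k_2) = 0xA0
s_4 = Round(s_3, k_3) = 0x08
s_5 = Round(s_4, k_4) = 0x83
s_6 = Round(s_5, k_5) = 0x3B

0x3B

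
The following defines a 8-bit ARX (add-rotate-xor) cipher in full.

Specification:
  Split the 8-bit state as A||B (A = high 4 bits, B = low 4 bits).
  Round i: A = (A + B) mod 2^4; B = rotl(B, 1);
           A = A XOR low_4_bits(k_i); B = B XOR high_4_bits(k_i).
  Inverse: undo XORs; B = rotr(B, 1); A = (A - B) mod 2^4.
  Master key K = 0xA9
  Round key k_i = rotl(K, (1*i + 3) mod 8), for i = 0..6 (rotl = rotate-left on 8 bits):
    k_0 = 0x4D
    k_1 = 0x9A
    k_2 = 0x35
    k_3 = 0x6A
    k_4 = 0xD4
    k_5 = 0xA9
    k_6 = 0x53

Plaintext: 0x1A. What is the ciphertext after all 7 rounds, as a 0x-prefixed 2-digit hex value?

s_0 = plaintext = 0x1A
s_1 = Round(s_0, k_0) = 0x61
s_2 = Round(s_1, k_1) = 0xDB
s_3 = Round(s_2, k_2) = 0xD4
s_4 = Round(s_3, k_3) = 0xBE
s_5 = Round(s_4, k_4) = 0xD0
s_6 = Round(s_5, k_5) = 0x4A
s_7 = Round(s_6, k_6) = 0xD0

0xD0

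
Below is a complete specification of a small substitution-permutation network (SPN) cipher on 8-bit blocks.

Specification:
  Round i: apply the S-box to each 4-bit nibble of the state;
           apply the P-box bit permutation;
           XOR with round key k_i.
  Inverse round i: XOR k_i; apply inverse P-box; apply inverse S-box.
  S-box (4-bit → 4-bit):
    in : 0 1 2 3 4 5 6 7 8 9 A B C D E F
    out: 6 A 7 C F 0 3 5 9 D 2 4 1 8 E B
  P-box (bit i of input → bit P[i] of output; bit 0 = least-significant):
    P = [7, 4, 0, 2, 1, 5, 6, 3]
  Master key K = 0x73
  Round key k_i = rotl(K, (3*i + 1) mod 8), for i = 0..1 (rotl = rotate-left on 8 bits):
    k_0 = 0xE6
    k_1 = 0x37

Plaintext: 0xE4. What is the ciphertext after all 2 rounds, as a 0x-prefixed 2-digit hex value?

0x1E

s_0 = plaintext = 0xE4
s_1 = Round(s_0, k_0) = 0x1B
s_2 = Round(s_1, k_1) = 0x1E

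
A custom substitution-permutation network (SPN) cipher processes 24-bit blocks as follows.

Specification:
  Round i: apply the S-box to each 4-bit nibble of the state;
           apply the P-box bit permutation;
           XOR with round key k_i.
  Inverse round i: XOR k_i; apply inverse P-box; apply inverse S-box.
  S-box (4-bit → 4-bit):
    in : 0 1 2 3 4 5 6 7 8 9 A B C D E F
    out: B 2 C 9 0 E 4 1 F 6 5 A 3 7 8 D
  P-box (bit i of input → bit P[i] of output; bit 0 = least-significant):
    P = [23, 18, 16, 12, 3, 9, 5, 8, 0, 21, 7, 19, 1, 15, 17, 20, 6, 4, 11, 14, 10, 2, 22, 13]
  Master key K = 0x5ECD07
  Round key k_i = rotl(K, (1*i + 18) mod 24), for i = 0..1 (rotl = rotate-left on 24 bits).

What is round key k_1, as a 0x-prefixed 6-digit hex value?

K = 0x5ECD07
k_0 = rotl(K, (1*0+18) mod 24) = rotl(K, 18) = 0x1D7B34
k_1 = rotl(K, (1*1+18) mod 24) = rotl(K, 19) = 0x3AF668

0x3AF668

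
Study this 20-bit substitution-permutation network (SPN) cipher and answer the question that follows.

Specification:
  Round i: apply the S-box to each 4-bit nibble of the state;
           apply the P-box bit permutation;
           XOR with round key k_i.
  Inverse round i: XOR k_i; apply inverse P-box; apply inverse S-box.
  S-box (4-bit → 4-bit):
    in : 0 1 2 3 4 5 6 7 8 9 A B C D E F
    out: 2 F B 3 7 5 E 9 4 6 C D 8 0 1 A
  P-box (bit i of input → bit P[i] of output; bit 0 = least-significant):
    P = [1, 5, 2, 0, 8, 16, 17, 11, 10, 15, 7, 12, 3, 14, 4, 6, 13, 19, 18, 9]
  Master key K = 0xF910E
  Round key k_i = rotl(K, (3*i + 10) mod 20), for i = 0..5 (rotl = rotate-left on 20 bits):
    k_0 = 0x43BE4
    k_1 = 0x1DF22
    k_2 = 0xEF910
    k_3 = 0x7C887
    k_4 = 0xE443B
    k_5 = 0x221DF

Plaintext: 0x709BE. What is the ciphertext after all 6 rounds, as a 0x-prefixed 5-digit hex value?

0x2A740

s_0 = plaintext = 0x709BE
s_1 = Round(s_0, k_0) = 0x6D066
s_2 = Round(s_1, k_1) = 0xE5507
s_3 = Round(s_2, k_2) = 0xFDD8B
s_4 = Round(s_3, k_3) = 0xDCA80
s_5 = Round(s_4, k_4) = 0xC54DB
s_6 = Round(s_5, k_5) = 0x2A740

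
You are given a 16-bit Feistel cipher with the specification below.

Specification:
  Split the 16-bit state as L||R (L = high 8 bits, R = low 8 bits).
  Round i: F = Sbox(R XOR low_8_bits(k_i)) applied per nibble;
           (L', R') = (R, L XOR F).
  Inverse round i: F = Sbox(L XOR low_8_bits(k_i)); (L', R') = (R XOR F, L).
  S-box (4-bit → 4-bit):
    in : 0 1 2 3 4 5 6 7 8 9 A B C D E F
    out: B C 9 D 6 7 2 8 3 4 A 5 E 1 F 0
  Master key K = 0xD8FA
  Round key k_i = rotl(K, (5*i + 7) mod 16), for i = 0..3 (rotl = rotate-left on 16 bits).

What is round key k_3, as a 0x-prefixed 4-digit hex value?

K = 0xD8FA
k_0 = rotl(K, (5*0+7) mod 16) = rotl(K, 7) = 0x7D6C
k_1 = rotl(K, (5*1+7) mod 16) = rotl(K, 12) = 0xAD8F
k_2 = rotl(K, (5*2+7) mod 16) = rotl(K, 1) = 0xB1F5
k_3 = rotl(K, (5*3+7) mod 16) = rotl(K, 6) = 0x3EB6

0x3EB6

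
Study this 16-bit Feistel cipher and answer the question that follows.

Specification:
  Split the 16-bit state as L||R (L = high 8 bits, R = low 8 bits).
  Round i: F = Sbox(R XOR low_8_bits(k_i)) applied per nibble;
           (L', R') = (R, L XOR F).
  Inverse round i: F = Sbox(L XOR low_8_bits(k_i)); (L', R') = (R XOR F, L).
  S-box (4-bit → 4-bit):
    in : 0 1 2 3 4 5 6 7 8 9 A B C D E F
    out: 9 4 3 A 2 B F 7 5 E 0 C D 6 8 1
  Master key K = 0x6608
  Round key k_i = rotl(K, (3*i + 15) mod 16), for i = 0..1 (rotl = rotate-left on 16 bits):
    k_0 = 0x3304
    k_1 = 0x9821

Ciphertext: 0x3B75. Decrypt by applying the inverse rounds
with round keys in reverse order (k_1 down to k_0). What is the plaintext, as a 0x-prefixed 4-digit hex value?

s_0 = ciphertext = 0x3B75
s_1 = InvRound(s_0, k_1) = 0x353B
s_2 = InvRound(s_1, k_0) = 0x9F35

0x9F35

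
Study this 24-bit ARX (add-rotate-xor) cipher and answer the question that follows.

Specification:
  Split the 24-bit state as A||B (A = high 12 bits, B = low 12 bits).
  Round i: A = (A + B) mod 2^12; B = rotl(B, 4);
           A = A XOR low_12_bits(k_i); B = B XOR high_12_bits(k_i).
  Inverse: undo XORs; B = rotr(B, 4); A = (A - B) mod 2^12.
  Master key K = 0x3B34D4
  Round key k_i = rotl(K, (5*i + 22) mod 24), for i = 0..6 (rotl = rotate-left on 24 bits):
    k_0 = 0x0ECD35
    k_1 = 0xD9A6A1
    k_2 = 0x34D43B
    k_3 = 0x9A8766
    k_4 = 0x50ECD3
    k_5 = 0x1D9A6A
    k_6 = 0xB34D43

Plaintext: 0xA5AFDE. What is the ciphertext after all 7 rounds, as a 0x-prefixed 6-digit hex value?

s_0 = plaintext = 0xA5AFDE
s_1 = Round(s_0, k_0) = 0x70DD03
s_2 = Round(s_1, k_1) = 0x2B1DA7
s_3 = Round(s_2, k_2) = 0x463930
s_4 = Round(s_3, k_3) = 0xAF5AA1
s_5 = Round(s_4, k_4) = 0x945F14
s_6 = Round(s_5, k_5) = 0x233096
s_7 = Round(s_6, k_6) = 0xF8A254

0xF8A254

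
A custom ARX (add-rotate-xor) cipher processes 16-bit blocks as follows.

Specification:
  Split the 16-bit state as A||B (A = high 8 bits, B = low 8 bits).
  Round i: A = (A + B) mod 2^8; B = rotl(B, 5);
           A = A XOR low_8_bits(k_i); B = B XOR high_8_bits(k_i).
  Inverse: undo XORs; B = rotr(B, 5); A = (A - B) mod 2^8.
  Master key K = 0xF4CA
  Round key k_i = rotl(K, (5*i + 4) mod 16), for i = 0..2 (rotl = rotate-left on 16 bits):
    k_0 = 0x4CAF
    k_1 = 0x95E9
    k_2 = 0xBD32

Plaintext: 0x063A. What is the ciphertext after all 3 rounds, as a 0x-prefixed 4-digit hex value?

s_0 = plaintext = 0x063A
s_1 = Round(s_0, k_0) = 0xEF0B
s_2 = Round(s_1, k_1) = 0x13F4
s_3 = Round(s_2, k_2) = 0x3523

0x3523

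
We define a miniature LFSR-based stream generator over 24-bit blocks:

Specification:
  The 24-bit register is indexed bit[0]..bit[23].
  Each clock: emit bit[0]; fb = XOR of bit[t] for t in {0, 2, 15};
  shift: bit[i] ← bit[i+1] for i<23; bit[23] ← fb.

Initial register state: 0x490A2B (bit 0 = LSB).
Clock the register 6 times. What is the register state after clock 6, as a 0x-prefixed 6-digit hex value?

reg_0 = 0x490A2B
clock 1: out=1, reg = 0xA48515
clock 2: out=1, reg = 0xD2428A
clock 3: out=0, reg = 0x692145
clock 4: out=1, reg = 0x3490A2
clock 5: out=0, reg = 0x9A4851
clock 6: out=1, reg = 0xCD2428

0xCD2428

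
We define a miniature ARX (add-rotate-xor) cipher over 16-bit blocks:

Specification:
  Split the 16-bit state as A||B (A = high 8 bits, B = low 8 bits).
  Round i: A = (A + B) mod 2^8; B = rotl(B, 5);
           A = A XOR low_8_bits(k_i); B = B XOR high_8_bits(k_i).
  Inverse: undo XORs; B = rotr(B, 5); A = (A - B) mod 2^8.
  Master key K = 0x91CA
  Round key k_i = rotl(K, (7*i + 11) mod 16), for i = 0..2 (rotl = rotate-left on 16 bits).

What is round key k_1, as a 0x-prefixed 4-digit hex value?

0x472A

K = 0x91CA
k_0 = rotl(K, (7*0+11) mod 16) = rotl(K, 11) = 0x548E
k_1 = rotl(K, (7*1+11) mod 16) = rotl(K, 2) = 0x472A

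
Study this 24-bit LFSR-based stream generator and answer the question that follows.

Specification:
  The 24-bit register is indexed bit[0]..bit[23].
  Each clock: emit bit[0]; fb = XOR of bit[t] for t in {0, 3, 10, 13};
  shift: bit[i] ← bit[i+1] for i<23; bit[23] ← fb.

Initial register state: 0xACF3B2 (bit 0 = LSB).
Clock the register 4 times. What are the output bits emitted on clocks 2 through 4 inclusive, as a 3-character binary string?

100

reg_0 = 0xACF3B2
clock 1: out=0, reg = 0xD679D9
clock 2: out=1, reg = 0xEB3CEC
clock 3: out=0, reg = 0xF59E76
clock 4: out=0, reg = 0xFACF3B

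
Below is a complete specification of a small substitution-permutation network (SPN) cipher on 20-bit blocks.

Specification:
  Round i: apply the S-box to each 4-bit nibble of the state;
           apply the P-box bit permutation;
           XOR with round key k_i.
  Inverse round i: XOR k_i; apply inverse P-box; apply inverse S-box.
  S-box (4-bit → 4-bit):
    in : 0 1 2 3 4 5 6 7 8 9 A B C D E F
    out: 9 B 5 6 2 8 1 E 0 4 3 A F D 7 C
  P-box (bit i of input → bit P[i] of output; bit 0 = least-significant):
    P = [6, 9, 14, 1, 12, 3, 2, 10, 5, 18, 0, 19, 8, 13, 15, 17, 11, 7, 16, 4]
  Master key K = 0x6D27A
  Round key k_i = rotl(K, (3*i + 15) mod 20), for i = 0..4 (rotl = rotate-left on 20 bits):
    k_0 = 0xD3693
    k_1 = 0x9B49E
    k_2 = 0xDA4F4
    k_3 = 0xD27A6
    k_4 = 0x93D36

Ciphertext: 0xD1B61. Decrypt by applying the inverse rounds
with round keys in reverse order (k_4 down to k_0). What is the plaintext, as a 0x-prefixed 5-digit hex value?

s_0 = ciphertext = 0xD1B61
s_1 = InvRound(s_0, k_4) = 0x543F1
s_2 = InvRound(s_1, k_3) = 0x54FFD
s_3 = InvRound(s_2, k_2) = 0x6EF43
s_4 = InvRound(s_3, k_1) = 0xC07EE
s_5 = InvRound(s_4, k_0) = 0xFA2E6

0xFA2E6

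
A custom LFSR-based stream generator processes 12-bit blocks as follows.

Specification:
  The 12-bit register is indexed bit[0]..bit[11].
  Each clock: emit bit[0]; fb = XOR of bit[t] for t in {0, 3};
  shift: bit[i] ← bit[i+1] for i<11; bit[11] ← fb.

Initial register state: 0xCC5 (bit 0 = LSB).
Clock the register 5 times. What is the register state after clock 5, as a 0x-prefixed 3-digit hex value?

0xEE6

reg_0 = 0xCC5
clock 1: out=1, reg = 0xE62
clock 2: out=0, reg = 0x731
clock 3: out=1, reg = 0xB98
clock 4: out=0, reg = 0xDCC
clock 5: out=0, reg = 0xEE6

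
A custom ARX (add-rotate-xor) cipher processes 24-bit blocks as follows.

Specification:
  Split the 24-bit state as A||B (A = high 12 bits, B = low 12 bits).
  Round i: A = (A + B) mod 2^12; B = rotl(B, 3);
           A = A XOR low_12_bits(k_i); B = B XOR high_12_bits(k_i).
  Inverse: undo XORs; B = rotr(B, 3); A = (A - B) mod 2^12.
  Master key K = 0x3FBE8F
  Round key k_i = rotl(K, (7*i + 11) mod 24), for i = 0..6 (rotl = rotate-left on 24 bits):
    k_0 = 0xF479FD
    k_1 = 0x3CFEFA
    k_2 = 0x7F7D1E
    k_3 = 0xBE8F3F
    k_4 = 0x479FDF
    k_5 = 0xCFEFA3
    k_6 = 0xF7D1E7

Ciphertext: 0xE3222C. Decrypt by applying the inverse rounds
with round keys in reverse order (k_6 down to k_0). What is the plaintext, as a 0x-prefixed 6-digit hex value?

0xD95FC6

s_0 = ciphertext = 0xE3222C
s_1 = InvRound(s_0, k_6) = 0xC2B3AA
s_2 = InvRound(s_1, k_5) = 0x99E9EA
s_3 = InvRound(s_2, k_4) = 0xE8F7B2
s_4 = InvRound(s_3, k_3) = 0xC2558B
s_5 = InvRound(s_4, k_2) = 0x8EC84F
s_6 = InvRound(s_5, k_1) = 0x4A6170
s_7 = InvRound(s_6, k_0) = 0xD95FC6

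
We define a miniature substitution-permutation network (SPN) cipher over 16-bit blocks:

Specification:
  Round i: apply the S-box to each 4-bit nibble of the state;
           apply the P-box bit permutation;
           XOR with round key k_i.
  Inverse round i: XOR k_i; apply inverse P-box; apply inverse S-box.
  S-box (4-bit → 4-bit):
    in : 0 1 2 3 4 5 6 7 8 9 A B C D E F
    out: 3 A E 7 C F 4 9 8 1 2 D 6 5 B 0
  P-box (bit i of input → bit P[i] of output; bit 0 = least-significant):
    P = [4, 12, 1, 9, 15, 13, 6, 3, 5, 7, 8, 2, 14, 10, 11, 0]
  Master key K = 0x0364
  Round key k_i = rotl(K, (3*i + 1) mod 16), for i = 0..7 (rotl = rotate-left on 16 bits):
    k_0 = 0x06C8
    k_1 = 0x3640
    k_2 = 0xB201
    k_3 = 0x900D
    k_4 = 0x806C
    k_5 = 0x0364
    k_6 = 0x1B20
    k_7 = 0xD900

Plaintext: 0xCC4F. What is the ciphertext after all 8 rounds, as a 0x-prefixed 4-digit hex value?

0xB76D

s_0 = plaintext = 0xCC4F
s_1 = Round(s_0, k_0) = 0x0B00
s_2 = Round(s_1, k_1) = 0xC374
s_3 = Round(s_2, k_2) = 0x3DAB
s_4 = Round(s_3, k_3) = 0xFF3F
s_5 = Round(s_4, k_4) = 0x202C
s_6 = Round(s_5, k_5) = 0x3F8F
s_7 = Round(s_6, k_6) = 0x5728
s_8 = Round(s_7, k_7) = 0xB76D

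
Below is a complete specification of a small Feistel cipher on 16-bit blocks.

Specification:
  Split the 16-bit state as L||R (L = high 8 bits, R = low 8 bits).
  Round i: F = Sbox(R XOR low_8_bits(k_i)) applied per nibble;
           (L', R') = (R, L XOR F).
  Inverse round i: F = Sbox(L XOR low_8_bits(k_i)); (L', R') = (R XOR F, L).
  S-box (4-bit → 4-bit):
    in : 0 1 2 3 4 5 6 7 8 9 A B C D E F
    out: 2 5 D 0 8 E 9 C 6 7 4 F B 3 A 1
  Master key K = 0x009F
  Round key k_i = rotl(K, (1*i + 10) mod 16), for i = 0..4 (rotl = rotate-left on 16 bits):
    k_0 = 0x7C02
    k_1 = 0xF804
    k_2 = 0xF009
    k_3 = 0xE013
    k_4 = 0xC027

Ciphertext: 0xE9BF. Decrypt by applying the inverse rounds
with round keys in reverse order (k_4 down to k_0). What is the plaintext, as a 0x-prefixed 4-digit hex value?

0xBDA9

s_0 = ciphertext = 0xE9BF
s_1 = InvRound(s_0, k_4) = 0x05E9
s_2 = InvRound(s_1, k_3) = 0xB005
s_3 = InvRound(s_2, k_2) = 0xF2B0
s_4 = InvRound(s_3, k_1) = 0xA9F2
s_5 = InvRound(s_4, k_0) = 0xBDA9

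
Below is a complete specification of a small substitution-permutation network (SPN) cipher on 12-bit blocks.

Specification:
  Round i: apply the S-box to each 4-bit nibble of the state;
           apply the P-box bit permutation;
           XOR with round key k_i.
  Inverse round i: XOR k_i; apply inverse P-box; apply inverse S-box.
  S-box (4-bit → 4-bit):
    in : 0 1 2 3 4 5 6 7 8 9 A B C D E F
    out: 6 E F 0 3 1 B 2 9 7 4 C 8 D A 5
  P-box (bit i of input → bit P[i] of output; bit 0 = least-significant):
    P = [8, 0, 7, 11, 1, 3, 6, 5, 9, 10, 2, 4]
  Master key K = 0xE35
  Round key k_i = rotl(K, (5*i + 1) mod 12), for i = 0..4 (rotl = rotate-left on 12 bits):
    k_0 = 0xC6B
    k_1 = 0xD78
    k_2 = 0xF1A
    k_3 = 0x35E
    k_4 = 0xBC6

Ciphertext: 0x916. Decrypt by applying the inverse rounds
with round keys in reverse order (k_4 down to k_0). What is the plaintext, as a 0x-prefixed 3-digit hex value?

0xEB7

s_0 = ciphertext = 0x916
s_1 = InvRound(s_0, k_4) = 0x8AA
s_2 = InvRound(s_1, k_3) = 0xDBD
s_3 = InvRound(s_2, k_2) = 0xF80
s_4 = InvRound(s_3, k_1) = 0x81A
s_5 = InvRound(s_4, k_0) = 0xEB7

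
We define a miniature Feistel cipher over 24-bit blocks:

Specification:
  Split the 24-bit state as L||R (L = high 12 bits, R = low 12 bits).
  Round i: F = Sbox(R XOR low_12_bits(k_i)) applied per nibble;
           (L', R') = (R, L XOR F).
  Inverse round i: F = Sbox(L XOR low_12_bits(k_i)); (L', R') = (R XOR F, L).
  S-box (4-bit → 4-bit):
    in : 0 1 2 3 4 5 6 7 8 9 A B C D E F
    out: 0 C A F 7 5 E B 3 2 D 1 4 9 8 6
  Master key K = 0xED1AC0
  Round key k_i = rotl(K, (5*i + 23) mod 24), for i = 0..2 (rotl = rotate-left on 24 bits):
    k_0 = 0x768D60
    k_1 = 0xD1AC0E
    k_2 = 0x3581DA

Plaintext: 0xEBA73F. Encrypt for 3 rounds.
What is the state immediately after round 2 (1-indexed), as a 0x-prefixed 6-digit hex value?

s_0 = plaintext = 0xEBA73F
s_1 = Round(s_0, k_0) = 0x73F3EC
s_2 = Round(s_1, k_1) = 0x3EC1B5
s_3 = Round(s_2, k_2) = 0x1B530A

0x3EC1B5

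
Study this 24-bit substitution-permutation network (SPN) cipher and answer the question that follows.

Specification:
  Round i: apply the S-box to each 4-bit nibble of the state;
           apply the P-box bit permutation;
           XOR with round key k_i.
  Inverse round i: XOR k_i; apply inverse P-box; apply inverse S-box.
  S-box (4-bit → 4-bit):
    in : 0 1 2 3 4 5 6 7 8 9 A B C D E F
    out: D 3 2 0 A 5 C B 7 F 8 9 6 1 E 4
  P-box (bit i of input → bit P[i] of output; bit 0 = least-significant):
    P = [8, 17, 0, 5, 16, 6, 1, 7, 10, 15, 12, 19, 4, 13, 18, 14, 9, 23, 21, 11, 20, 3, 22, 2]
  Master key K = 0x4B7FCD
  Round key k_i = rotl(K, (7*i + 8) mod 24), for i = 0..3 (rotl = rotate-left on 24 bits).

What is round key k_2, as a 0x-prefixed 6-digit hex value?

0x52DFF3

K = 0x4B7FCD
k_0 = rotl(K, (7*0+8) mod 24) = rotl(K, 8) = 0x7FCD4B
k_1 = rotl(K, (7*1+8) mod 24) = rotl(K, 15) = 0xE6A5BF
k_2 = rotl(K, (7*2+8) mod 24) = rotl(K, 22) = 0x52DFF3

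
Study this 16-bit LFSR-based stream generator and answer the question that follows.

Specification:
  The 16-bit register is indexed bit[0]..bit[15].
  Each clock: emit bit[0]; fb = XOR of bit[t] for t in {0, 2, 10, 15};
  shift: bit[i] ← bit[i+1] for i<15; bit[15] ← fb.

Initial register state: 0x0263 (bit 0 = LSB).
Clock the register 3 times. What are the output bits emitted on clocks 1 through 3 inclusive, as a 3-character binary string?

110

reg_0 = 0x0263
clock 1: out=1, reg = 0x8131
clock 2: out=1, reg = 0x4098
clock 3: out=0, reg = 0x204C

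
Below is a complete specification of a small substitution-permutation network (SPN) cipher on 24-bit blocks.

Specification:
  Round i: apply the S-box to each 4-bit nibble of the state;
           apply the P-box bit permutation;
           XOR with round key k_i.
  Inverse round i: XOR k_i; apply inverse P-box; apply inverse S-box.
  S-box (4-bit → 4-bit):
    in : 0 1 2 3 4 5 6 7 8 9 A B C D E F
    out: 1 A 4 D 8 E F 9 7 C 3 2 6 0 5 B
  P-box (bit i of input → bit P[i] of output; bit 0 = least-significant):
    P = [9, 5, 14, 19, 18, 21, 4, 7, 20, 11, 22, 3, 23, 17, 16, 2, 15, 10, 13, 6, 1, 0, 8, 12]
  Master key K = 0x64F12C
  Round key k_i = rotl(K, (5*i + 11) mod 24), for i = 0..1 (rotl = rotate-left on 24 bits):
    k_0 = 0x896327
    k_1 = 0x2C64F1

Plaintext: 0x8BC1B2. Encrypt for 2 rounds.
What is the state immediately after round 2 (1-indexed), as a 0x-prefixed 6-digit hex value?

0x7DA0C2

s_0 = plaintext = 0x8BC1B2
s_1 = Round(s_0, k_0) = 0xAA2E2C
s_2 = Round(s_1, k_1) = 0x7DA0C2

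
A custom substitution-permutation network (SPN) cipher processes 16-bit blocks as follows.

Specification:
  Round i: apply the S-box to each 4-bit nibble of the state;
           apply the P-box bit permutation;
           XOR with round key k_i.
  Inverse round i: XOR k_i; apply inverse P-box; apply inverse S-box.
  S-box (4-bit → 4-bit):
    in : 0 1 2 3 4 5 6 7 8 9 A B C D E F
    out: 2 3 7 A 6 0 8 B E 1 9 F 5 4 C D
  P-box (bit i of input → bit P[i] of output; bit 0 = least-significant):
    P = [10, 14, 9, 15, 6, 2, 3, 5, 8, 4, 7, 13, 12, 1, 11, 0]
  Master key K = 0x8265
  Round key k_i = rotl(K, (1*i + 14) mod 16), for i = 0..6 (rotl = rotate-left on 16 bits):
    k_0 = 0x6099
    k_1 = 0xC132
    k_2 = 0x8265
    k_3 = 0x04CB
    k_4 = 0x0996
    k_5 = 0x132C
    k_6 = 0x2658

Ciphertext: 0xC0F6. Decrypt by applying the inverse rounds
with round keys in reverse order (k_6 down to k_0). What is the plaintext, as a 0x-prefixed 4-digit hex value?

0xDC24

s_0 = ciphertext = 0xC0F6
s_1 = InvRound(s_0, k_6) = 0x0E8B
s_2 = InvRound(s_1, k_5) = 0xBC39
s_3 = InvRound(s_2, k_4) = 0x7F8A
s_4 = InvRound(s_3, k_3) = 0xFA94
s_5 = InvRound(s_4, k_2) = 0xF8A0
s_6 = InvRound(s_5, k_1) = 0x2B55
s_7 = InvRound(s_6, k_0) = 0xDC24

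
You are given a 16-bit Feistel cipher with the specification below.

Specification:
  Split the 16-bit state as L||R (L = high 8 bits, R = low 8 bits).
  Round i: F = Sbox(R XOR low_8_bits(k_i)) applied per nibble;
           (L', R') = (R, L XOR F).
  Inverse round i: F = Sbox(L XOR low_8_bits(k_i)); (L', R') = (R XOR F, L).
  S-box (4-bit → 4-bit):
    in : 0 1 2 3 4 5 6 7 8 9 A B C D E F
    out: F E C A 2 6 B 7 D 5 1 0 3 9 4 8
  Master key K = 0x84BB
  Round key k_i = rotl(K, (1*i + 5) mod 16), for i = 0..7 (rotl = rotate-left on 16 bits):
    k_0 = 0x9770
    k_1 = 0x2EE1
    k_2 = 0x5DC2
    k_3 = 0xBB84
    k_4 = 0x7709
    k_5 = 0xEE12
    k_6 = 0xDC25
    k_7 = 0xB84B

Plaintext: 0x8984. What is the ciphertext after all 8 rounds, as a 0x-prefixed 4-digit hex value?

0x6E31

s_0 = plaintext = 0x8984
s_1 = Round(s_0, k_0) = 0x840B
s_2 = Round(s_1, k_1) = 0x0BC5
s_3 = Round(s_2, k_2) = 0xC5FC
s_4 = Round(s_3, k_3) = 0xFCB8
s_5 = Round(s_4, k_4) = 0xB8F2
s_6 = Round(s_5, k_5) = 0xF2F7
s_7 = Round(s_6, k_6) = 0xF76E
s_8 = Round(s_7, k_7) = 0x6E31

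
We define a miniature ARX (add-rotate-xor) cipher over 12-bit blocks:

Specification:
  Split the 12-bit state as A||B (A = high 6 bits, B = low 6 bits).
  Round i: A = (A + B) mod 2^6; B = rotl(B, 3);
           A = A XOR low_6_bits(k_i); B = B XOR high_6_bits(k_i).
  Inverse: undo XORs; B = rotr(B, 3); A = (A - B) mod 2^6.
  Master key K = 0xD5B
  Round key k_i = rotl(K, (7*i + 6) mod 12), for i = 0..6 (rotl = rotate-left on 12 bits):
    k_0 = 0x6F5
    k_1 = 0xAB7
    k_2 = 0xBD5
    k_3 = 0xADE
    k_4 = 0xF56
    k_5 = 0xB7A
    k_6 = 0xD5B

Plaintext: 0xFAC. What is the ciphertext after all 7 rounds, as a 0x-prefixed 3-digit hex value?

0x1FC

s_0 = plaintext = 0xFAC
s_1 = Round(s_0, k_0) = 0x7FE
s_2 = Round(s_1, k_1) = 0xA9D
s_3 = Round(s_2, k_2) = 0x484
s_4 = Round(s_3, k_3) = 0x20B
s_5 = Round(s_4, k_4) = 0x164
s_6 = Round(s_5, k_5) = 0x4C9
s_7 = Round(s_6, k_6) = 0x1FC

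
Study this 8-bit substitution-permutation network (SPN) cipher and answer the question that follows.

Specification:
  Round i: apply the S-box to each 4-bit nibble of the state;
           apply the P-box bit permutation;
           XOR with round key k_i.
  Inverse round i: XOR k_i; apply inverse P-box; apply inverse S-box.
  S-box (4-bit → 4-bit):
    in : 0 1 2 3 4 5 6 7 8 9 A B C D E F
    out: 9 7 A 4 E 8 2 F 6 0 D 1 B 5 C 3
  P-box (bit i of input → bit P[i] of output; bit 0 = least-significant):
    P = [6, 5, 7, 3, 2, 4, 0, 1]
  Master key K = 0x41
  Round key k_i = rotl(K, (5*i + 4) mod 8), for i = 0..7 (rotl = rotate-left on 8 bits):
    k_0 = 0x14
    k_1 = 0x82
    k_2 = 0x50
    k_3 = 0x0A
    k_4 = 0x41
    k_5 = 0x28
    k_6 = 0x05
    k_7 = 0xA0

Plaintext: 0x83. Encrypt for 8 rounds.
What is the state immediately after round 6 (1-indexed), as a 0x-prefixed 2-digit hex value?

s_0 = plaintext = 0x83
s_1 = Round(s_0, k_0) = 0x85
s_2 = Round(s_1, k_1) = 0x9B
s_3 = Round(s_2, k_2) = 0x10
s_4 = Round(s_3, k_3) = 0x57
s_5 = Round(s_4, k_4) = 0xAB
s_6 = Round(s_5, k_5) = 0x6F
s_7 = Round(s_6, k_6) = 0x75
s_8 = Round(s_7, k_7) = 0xBF

0x6F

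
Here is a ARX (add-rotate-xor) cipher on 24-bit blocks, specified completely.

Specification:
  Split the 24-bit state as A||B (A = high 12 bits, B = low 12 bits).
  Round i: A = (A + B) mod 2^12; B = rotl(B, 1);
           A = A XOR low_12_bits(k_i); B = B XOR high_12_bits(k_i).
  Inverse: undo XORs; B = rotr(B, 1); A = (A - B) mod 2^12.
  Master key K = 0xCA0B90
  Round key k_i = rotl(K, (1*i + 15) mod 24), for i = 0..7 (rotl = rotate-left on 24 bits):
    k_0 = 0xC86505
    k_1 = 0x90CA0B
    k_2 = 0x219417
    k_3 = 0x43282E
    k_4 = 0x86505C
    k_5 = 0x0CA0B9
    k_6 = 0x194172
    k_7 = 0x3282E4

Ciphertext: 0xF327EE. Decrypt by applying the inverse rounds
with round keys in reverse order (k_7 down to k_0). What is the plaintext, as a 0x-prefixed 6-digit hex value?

s_0 = ciphertext = 0xF327EE
s_1 = InvRound(s_0, k_7) = 0xB73263
s_2 = InvRound(s_1, k_6) = 0x0069FB
s_3 = InvRound(s_2, k_5) = 0x427C98
s_4 = InvRound(s_3, k_4) = 0x9FDA7E
s_5 = InvRound(s_4, k_3) = 0xAAD726
s_6 = InvRound(s_5, k_2) = 0x41BA9F
s_7 = InvRound(s_6, k_1) = 0x4479C9
s_8 = InvRound(s_7, k_0) = 0x69BAA7

0x69BAA7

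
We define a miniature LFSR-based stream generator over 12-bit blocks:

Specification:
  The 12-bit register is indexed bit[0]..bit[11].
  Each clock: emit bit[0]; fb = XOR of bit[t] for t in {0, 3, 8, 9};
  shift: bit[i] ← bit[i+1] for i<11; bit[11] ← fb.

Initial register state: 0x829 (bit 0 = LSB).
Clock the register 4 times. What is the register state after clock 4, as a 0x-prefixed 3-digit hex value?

reg_0 = 0x829
clock 1: out=1, reg = 0x414
clock 2: out=0, reg = 0x20A
clock 3: out=0, reg = 0x105
clock 4: out=1, reg = 0x082

0x082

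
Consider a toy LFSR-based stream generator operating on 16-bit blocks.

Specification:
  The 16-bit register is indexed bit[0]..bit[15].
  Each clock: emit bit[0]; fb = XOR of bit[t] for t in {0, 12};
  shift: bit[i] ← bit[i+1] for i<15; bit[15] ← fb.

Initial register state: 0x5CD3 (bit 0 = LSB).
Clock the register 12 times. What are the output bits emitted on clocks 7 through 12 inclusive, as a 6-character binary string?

110011

reg_0 = 0x5CD3
clock 1: out=1, reg = 0x2E69
clock 2: out=1, reg = 0x9734
clock 3: out=0, reg = 0xCB9A
clock 4: out=0, reg = 0x65CD
clock 5: out=1, reg = 0xB2E6
clock 6: out=0, reg = 0xD973
clock 7: out=1, reg = 0x6CB9
clock 8: out=1, reg = 0xB65C
clock 9: out=0, reg = 0xDB2E
clock 10: out=0, reg = 0xED97
clock 11: out=1, reg = 0xF6CB
clock 12: out=1, reg = 0x7B65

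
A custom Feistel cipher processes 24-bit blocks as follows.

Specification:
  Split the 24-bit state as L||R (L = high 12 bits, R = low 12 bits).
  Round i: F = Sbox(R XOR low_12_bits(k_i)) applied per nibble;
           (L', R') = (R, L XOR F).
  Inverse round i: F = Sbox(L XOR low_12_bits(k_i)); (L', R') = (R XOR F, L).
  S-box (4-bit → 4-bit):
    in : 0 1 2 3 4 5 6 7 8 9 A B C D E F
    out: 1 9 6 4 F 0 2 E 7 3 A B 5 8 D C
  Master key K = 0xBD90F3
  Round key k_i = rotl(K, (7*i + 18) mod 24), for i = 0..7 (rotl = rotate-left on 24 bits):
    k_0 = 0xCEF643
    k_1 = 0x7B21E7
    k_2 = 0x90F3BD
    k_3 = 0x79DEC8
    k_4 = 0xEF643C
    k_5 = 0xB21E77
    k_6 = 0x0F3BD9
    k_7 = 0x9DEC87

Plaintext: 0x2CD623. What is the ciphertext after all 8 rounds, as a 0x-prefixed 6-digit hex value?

0xBEB3D3

s_0 = plaintext = 0x2CD623
s_1 = Round(s_0, k_0) = 0x6233EC
s_2 = Round(s_1, k_1) = 0x3EC038
s_3 = Round(s_2, k_2) = 0x03879C
s_4 = Round(s_3, k_3) = 0x79C337
s_5 = Round(s_4, k_4) = 0x337987
s_6 = Round(s_5, k_5) = 0x987DF6
s_7 = Round(s_6, k_6) = 0xDF6BEB
s_8 = Round(s_7, k_7) = 0xBEB3D3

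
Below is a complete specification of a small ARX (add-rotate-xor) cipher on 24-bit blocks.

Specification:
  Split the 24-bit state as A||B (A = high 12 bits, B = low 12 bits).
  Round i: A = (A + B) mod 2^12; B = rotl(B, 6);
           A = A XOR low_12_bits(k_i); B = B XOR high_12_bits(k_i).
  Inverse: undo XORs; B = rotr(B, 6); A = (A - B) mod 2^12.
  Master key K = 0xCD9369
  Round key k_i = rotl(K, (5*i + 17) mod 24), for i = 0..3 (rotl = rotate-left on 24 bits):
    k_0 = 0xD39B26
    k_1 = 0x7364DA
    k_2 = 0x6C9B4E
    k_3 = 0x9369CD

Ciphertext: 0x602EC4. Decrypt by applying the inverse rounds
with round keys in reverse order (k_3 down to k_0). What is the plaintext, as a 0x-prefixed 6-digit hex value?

s_0 = ciphertext = 0x602EC4
s_1 = InvRound(s_0, k_3) = 0x330C9F
s_2 = InvRound(s_1, k_2) = 0x2D55A9
s_3 = InvRound(s_2, k_1) = 0xE457CA
s_4 = InvRound(s_3, k_0) = 0x878CEB

0x878CEB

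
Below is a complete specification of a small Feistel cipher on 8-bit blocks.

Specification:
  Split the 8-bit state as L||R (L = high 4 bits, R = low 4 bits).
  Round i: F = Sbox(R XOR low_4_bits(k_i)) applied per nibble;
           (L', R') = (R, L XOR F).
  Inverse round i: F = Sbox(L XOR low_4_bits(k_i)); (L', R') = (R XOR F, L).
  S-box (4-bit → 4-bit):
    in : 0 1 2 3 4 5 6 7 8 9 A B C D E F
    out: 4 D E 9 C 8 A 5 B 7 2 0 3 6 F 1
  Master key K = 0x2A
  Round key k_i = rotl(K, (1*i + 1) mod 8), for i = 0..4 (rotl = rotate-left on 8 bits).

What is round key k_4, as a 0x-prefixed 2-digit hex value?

K = 0x2A
k_0 = rotl(K, (1*0+1) mod 8) = rotl(K, 1) = 0x54
k_1 = rotl(K, (1*1+1) mod 8) = rotl(K, 2) = 0xA8
k_2 = rotl(K, (1*2+1) mod 8) = rotl(K, 3) = 0x51
k_3 = rotl(K, (1*3+1) mod 8) = rotl(K, 4) = 0xA2
k_4 = rotl(K, (1*4+1) mod 8) = rotl(K, 5) = 0x45

0x45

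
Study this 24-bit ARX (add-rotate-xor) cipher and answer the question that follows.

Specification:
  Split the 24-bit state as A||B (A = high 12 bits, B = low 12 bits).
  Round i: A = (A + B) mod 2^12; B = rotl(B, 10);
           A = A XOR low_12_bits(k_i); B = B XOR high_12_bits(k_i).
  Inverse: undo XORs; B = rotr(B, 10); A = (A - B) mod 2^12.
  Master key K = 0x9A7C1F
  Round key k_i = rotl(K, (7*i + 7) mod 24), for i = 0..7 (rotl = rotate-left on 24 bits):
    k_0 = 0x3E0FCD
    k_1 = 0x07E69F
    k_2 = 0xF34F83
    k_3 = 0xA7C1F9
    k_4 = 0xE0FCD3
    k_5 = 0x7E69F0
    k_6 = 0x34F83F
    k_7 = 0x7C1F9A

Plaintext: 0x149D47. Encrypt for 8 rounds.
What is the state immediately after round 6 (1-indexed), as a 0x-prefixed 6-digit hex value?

0x25CCD9

s_0 = plaintext = 0x149D47
s_1 = Round(s_0, k_0) = 0x15DCB1
s_2 = Round(s_1, k_1) = 0x891752
s_3 = Round(s_2, k_2) = 0x0606E0
s_4 = Round(s_3, k_3) = 0x6B9BC4
s_5 = Round(s_4, k_4) = 0xEAECFE
s_6 = Round(s_5, k_5) = 0x25CCD9
s_7 = Round(s_6, k_6) = 0x70A479
s_8 = Round(s_7, k_7) = 0x4192DF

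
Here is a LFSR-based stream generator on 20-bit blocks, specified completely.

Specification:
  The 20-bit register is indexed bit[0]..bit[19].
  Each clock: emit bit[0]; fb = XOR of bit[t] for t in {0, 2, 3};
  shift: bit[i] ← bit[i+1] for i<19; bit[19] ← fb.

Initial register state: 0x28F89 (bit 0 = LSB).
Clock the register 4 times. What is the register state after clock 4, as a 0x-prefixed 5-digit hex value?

0xA28F8

reg_0 = 0x28F89
clock 1: out=1, reg = 0x147C4
clock 2: out=0, reg = 0x8A3E2
clock 3: out=0, reg = 0x451F1
clock 4: out=1, reg = 0xA28F8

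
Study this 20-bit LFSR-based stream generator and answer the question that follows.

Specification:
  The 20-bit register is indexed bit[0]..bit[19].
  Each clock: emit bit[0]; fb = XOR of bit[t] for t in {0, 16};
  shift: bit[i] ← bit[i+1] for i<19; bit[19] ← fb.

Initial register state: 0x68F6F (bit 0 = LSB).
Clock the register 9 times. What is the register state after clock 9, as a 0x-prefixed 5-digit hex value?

reg_0 = 0x68F6F
clock 1: out=1, reg = 0xB47B7
clock 2: out=1, reg = 0x5A3DB
clock 3: out=1, reg = 0x2D1ED
clock 4: out=1, reg = 0x968F6
clock 5: out=0, reg = 0xCB47B
clock 6: out=1, reg = 0xE5A3D
clock 7: out=1, reg = 0xF2D1E
clock 8: out=0, reg = 0xF968F
clock 9: out=1, reg = 0x7CB47

0x7CB47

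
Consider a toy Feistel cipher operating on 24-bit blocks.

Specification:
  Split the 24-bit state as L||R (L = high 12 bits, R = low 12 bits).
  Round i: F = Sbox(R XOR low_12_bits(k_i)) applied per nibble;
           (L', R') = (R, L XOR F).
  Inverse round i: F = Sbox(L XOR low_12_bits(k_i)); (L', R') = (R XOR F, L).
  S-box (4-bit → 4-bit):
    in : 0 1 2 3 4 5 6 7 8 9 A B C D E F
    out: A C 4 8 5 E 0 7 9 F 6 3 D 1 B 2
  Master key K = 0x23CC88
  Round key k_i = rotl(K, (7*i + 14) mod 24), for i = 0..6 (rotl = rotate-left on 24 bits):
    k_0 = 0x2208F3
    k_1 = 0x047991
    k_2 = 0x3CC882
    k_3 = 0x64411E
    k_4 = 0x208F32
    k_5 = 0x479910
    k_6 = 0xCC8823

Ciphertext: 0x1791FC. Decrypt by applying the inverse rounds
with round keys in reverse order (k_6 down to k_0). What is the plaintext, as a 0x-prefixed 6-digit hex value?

s_0 = ciphertext = 0x1791FC
s_1 = InvRound(s_0, k_6) = 0xE1A179
s_2 = InvRound(s_1, k_5) = 0x6DFE1A
s_3 = InvRound(s_2, k_4) = 0x1AB6DF
s_4 = InvRound(s_3, k_3) = 0xCE11AB
s_5 = InvRound(s_4, k_2) = 0x4A3CE1
s_6 = InvRound(s_5, k_1) = 0xD654A3
s_7 = InvRound(s_6, k_0) = 0xA53D65

0xA53D65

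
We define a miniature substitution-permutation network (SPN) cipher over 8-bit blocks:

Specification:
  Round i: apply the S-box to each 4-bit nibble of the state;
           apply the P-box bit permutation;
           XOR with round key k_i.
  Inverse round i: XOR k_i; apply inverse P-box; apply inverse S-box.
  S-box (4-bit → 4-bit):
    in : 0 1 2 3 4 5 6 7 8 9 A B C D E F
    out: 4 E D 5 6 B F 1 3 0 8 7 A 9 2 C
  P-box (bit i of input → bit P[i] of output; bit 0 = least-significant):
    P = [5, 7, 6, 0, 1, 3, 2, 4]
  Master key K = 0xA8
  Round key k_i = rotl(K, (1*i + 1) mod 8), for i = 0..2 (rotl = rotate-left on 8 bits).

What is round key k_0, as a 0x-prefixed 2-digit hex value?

K = 0xA8
k_0 = rotl(K, (1*0+1) mod 8) = rotl(K, 1) = 0x51

0x51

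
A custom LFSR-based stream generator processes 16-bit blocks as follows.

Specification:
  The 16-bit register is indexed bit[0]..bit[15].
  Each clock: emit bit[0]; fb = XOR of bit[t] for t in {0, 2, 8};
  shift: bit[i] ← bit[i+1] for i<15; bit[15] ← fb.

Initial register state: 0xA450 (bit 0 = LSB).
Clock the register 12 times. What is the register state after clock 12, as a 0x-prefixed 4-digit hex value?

reg_0 = 0xA450
clock 1: out=0, reg = 0x5228
clock 2: out=0, reg = 0x2914
clock 3: out=0, reg = 0x148A
clock 4: out=0, reg = 0x0A45
clock 5: out=1, reg = 0x0522
clock 6: out=0, reg = 0x8291
clock 7: out=1, reg = 0xC148
clock 8: out=0, reg = 0xE0A4
clock 9: out=0, reg = 0xF052
clock 10: out=0, reg = 0x7829
clock 11: out=1, reg = 0xBC14
clock 12: out=0, reg = 0xDE0A

0xDE0A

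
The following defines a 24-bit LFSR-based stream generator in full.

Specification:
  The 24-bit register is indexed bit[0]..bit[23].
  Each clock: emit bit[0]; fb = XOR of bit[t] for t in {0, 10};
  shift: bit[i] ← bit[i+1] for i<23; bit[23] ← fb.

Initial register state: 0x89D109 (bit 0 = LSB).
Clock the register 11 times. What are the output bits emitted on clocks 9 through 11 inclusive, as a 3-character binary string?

reg_0 = 0x89D109
clock 1: out=1, reg = 0xC4E884
clock 2: out=0, reg = 0x627442
clock 3: out=0, reg = 0xB13A21
clock 4: out=1, reg = 0xD89D10
clock 5: out=0, reg = 0xEC4E88
clock 6: out=0, reg = 0xF62744
clock 7: out=0, reg = 0xFB13A2
clock 8: out=0, reg = 0x7D89D1
clock 9: out=1, reg = 0xBEC4E8
clock 10: out=0, reg = 0xDF6274
clock 11: out=0, reg = 0x6FB13A

100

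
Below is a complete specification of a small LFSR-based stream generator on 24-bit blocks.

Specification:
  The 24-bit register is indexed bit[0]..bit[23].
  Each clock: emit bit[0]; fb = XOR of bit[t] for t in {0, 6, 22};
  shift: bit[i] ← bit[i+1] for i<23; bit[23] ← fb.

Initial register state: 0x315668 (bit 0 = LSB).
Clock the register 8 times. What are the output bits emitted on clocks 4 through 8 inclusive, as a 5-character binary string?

reg_0 = 0x315668
clock 1: out=0, reg = 0x98AB34
clock 2: out=0, reg = 0x4C559A
clock 3: out=0, reg = 0xA62ACD
clock 4: out=1, reg = 0x531566
clock 5: out=0, reg = 0x298AB3
clock 6: out=1, reg = 0x94C559
clock 7: out=1, reg = 0x4A62AC
clock 8: out=0, reg = 0xA53156

10110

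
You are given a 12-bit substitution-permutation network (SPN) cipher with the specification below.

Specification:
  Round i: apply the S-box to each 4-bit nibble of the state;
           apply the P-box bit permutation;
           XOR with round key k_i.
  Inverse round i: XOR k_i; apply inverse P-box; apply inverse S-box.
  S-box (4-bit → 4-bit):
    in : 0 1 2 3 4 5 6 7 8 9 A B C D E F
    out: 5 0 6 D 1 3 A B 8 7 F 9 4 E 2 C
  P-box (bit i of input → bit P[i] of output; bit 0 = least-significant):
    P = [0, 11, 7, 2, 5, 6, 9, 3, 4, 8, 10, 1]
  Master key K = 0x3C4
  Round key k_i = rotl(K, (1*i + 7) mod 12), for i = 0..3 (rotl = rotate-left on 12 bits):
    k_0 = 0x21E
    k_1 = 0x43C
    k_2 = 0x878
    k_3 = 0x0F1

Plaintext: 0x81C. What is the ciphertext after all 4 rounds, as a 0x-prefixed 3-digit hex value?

0xB19

s_0 = plaintext = 0x81C
s_1 = Round(s_0, k_0) = 0x29C
s_2 = Round(s_1, k_1) = 0x3DC
s_3 = Round(s_2, k_2) = 0xEA2
s_4 = Round(s_3, k_3) = 0xB19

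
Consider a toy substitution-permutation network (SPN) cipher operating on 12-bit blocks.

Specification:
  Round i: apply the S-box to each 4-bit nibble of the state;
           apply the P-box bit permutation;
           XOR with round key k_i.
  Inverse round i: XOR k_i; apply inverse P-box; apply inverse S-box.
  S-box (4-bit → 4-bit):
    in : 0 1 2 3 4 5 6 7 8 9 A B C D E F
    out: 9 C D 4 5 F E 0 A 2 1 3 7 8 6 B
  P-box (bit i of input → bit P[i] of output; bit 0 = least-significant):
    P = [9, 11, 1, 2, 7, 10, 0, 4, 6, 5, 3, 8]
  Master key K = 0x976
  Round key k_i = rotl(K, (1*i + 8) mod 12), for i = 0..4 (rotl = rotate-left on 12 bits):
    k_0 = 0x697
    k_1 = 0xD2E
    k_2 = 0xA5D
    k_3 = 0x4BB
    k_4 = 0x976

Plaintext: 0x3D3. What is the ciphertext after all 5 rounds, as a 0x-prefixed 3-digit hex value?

0xE2E

s_0 = plaintext = 0x3D3
s_1 = Round(s_0, k_0) = 0x68D
s_2 = Round(s_1, k_1) = 0x812
s_3 = Round(s_2, k_2) = 0x96A
s_4 = Round(s_3, k_3) = 0x28A
s_5 = Round(s_4, k_4) = 0xE2E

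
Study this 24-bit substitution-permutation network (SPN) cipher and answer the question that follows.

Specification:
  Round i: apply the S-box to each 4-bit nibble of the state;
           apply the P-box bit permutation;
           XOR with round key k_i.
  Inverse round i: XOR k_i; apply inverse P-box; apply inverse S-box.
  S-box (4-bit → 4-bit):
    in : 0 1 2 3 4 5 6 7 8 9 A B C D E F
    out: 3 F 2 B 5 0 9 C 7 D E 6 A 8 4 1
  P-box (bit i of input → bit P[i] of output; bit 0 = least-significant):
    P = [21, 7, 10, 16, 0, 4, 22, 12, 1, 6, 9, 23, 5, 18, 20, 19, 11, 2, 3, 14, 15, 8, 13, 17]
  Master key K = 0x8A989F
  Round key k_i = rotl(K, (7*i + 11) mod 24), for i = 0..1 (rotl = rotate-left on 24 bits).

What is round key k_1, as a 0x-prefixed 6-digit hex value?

0x7E2A62

K = 0x8A989F
k_0 = rotl(K, (7*0+11) mod 24) = rotl(K, 11) = 0xC4FC54
k_1 = rotl(K, (7*1+11) mod 24) = rotl(K, 18) = 0x7E2A62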